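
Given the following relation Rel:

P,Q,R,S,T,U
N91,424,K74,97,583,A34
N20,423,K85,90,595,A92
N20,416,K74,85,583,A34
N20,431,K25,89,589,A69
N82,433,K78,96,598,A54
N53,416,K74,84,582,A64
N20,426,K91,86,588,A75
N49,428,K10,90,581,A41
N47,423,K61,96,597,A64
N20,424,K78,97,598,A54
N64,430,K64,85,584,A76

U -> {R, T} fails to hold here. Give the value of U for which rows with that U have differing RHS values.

U=A34: 2 rows → {R,T} = (K74, 583), (K74, 583) ✓
U=A92: 1 row → {R,T} = (K85, 595) ✓
U=A69: 1 row → {R,T} = (K25, 589) ✓
U=A54: 2 rows → {R,T} = (K78, 598), (K78, 598) ✓
U=A64: 2 rows → {R,T} takes values {(K74, 582), (K61, 597)} — violation
U=A75: 1 row → {R,T} = (K91, 588) ✓
U=A41: 1 row → {R,T} = (K10, 581) ✓
U=A76: 1 row → {R,T} = (K64, 584) ✓
The only U value with inconsistent RHS is U=A64.

A64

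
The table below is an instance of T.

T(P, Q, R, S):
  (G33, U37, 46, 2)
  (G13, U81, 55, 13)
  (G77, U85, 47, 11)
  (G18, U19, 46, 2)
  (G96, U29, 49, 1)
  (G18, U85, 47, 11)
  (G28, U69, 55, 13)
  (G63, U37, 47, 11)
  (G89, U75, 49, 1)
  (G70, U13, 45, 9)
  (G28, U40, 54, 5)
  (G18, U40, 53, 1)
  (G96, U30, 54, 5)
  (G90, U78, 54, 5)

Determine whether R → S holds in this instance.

R=46: 2 rows → S = 2, 2 ✓
R=55: 2 rows → S = 13, 13 ✓
R=47: 3 rows → S = 11, 11, 11 ✓
R=49: 2 rows → S = 1, 1 ✓
R=45: 1 row → S = 9 ✓
R=54: 3 rows → S = 5, 5, 5 ✓
R=53: 1 row → S = 1 ✓
Every R value is associated with a single S value, so R → S holds.

Yes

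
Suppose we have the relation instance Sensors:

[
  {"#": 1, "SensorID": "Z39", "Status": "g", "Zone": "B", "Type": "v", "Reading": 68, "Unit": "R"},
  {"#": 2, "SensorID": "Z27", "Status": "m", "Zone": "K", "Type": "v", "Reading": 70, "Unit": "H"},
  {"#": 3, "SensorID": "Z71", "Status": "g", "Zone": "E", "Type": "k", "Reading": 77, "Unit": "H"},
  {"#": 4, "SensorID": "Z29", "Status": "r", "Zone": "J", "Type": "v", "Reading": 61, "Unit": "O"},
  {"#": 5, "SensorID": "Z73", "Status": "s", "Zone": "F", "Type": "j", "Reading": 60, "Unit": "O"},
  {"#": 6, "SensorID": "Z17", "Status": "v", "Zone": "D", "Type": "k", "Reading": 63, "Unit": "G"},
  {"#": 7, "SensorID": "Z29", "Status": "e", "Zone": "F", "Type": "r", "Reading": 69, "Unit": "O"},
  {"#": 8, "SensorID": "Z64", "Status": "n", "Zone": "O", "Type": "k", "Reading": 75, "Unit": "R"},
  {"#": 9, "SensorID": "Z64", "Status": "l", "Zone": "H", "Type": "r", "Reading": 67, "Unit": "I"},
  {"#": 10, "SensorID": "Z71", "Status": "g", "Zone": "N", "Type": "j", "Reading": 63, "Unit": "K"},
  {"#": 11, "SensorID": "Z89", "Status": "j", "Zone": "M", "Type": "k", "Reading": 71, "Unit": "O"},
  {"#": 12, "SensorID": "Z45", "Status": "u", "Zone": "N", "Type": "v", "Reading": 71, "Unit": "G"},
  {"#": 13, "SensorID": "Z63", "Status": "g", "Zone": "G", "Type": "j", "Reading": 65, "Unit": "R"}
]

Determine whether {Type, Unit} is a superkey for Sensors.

Yes

All 13 rows have distinct {Type, Unit} values, so {Type, Unit} → (all attributes) holds and {Type, Unit} is a superkey.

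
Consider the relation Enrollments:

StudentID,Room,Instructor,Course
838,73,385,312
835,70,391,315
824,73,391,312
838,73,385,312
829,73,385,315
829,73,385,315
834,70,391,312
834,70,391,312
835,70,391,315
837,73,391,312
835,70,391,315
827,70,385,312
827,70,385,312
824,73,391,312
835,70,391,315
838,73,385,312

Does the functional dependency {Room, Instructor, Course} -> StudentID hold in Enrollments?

No

(Room=73, Instructor=385, Course=312): 3 rows → StudentID = 838, 838, 838 ✓
(Room=70, Instructor=391, Course=315): 4 rows → StudentID = 835, 835, 835, 835 ✓
(Room=73, Instructor=391, Course=312): 3 rows → StudentID takes values {824, 837} — violation
(Room=73, Instructor=385, Course=315): 2 rows → StudentID = 829, 829 ✓
(Room=70, Instructor=391, Course=312): 2 rows → StudentID = 834, 834 ✓
(Room=70, Instructor=385, Course=312): 2 rows → StudentID = 827, 827 ✓
Two rows agree on {Room, Instructor, Course} but differ on StudentID, so {Room, Instructor, Course} -> StudentID does not hold.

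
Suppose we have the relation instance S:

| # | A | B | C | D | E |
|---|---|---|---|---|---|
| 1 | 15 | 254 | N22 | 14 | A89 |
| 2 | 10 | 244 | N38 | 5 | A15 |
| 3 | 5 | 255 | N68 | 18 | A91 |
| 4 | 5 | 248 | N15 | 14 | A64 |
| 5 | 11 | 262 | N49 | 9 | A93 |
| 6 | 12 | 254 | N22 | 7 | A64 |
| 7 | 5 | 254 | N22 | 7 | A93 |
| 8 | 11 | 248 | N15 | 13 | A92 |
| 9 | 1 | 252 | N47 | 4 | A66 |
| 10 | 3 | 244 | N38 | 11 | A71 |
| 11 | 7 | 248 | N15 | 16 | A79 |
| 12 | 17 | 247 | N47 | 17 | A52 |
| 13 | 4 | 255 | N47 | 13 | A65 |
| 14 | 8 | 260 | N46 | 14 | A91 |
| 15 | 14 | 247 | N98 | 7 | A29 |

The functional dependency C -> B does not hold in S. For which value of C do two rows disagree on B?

N47

C=N22: rows 1, 6, 7 → B = 254, 254, 254 ✓
C=N38: rows 2, 10 → B = 244, 244 ✓
C=N68: row 3 → B = 255 ✓
C=N15: rows 4, 8, 11 → B = 248, 248, 248 ✓
C=N49: row 5 → B = 262 ✓
C=N47: rows 9, 12, 13 → B takes values {252, 247, 255} — violation
C=N46: row 14 → B = 260 ✓
C=N98: row 15 → B = 247 ✓
The only C value with inconsistent B is C=N47.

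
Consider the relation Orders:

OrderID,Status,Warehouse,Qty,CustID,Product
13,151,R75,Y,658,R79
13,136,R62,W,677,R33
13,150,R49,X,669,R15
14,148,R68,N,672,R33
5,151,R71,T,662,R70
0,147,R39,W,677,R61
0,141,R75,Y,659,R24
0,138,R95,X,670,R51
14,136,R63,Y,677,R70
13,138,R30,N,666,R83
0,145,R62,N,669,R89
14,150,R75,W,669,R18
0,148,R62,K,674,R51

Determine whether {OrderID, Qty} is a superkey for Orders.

All 13 rows have distinct {OrderID, Qty} values, so {OrderID, Qty} → (all attributes) holds and {OrderID, Qty} is a superkey.

Yes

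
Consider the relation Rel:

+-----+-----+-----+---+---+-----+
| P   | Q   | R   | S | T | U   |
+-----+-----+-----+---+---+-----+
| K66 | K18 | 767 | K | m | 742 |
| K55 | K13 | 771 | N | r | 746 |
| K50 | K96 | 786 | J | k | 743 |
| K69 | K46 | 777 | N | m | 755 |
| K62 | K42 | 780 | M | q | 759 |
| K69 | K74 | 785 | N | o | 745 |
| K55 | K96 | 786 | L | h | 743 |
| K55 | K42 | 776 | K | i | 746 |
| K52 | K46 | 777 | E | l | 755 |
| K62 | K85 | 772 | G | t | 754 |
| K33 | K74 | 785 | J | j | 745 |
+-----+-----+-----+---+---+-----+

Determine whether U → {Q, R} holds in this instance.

U=742: 1 row → {Q,R} = (K18, 767) ✓
U=746: 2 rows → {Q,R} takes values {(K13, 771), (K42, 776)} — violation
U=743: 2 rows → {Q,R} = (K96, 786), (K96, 786) ✓
U=755: 2 rows → {Q,R} = (K46, 777), (K46, 777) ✓
U=759: 1 row → {Q,R} = (K42, 780) ✓
U=745: 2 rows → {Q,R} = (K74, 785), (K74, 785) ✓
U=754: 1 row → {Q,R} = (K85, 772) ✓
Two rows agree on U but differ on {Q, R}, so U → {Q, R} does not hold.

No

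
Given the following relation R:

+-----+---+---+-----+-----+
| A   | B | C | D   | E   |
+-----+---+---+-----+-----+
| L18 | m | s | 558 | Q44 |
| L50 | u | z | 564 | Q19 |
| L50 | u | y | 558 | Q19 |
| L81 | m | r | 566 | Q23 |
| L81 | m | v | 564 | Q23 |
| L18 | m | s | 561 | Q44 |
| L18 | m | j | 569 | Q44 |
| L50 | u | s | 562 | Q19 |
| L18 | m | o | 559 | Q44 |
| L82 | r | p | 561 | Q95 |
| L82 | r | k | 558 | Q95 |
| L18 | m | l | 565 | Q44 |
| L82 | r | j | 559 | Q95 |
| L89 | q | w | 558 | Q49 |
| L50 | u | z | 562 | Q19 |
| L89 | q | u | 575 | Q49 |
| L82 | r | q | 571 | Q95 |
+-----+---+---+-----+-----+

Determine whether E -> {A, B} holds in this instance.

E=Q44: 5 rows → {A,B} = (L18, m), (L18, m), (L18, m), (L18, m), (L18, m) ✓
E=Q19: 4 rows → {A,B} = (L50, u), (L50, u), (L50, u), (L50, u) ✓
E=Q23: 2 rows → {A,B} = (L81, m), (L81, m) ✓
E=Q95: 4 rows → {A,B} = (L82, r), (L82, r), (L82, r), (L82, r) ✓
E=Q49: 2 rows → {A,B} = (L89, q), (L89, q) ✓
Every E value is associated with a single {A, B} value, so E -> {A, B} holds.

Yes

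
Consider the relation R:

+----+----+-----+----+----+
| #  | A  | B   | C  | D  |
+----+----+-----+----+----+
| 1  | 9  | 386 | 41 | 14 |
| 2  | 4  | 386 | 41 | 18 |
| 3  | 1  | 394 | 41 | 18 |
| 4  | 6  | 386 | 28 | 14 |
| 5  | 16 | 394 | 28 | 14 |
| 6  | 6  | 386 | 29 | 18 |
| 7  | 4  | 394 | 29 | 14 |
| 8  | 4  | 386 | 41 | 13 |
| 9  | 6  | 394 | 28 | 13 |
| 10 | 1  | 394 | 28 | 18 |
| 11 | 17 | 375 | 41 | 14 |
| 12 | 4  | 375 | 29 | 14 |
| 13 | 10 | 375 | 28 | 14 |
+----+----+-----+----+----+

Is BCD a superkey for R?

All 13 rows have distinct BCD values, so BCD → (all attributes) holds and BCD is a superkey.

Yes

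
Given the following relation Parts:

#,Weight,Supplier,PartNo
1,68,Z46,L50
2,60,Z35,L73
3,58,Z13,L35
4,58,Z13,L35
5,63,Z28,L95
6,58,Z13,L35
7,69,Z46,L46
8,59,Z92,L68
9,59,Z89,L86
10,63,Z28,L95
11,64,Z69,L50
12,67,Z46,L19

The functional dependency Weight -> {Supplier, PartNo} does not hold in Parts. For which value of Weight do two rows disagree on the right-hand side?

Weight=68: row 1 → {Supplier,PartNo} = (Z46, L50) ✓
Weight=60: row 2 → {Supplier,PartNo} = (Z35, L73) ✓
Weight=58: rows 3, 4, 6 → {Supplier,PartNo} = (Z13, L35), (Z13, L35), (Z13, L35) ✓
Weight=63: rows 5, 10 → {Supplier,PartNo} = (Z28, L95), (Z28, L95) ✓
Weight=69: row 7 → {Supplier,PartNo} = (Z46, L46) ✓
Weight=59: rows 8, 9 → {Supplier,PartNo} takes values {(Z92, L68), (Z89, L86)} — violation
Weight=64: row 11 → {Supplier,PartNo} = (Z69, L50) ✓
Weight=67: row 12 → {Supplier,PartNo} = (Z46, L19) ✓
The only Weight value with inconsistent RHS is Weight=59.

59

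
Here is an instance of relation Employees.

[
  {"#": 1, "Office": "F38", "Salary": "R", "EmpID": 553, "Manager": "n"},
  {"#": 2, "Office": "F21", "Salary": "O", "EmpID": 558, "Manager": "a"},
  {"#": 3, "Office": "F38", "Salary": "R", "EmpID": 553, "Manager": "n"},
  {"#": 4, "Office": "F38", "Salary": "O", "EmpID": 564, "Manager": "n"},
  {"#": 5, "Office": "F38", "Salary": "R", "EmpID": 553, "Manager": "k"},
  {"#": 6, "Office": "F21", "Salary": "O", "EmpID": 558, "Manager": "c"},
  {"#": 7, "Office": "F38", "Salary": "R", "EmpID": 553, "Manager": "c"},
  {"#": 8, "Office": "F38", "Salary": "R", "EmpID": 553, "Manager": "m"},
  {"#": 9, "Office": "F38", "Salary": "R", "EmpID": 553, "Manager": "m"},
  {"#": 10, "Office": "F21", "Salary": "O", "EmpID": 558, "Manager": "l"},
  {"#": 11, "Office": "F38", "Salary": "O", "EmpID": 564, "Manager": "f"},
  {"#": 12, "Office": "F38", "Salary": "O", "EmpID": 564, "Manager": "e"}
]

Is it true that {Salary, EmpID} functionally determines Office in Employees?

(Salary=R, EmpID=553): rows 1, 3, 5, 7, 8, 9 → Office = F38, F38, F38, F38, F38, F38 ✓
(Salary=O, EmpID=558): rows 2, 6, 10 → Office = F21, F21, F21 ✓
(Salary=O, EmpID=564): rows 4, 11, 12 → Office = F38, F38, F38 ✓
Every {Salary, EmpID} value is associated with a single Office value, so {Salary, EmpID} -> Office holds.

Yes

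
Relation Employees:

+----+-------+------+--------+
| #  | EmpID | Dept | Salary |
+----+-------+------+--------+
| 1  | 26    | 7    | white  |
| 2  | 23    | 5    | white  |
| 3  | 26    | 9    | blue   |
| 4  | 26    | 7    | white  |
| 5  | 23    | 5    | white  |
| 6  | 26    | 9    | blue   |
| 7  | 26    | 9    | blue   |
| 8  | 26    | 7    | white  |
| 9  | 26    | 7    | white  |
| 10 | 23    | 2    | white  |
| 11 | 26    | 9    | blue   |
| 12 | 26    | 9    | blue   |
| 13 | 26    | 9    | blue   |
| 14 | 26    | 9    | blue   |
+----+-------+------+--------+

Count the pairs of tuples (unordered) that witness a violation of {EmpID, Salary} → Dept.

2

(EmpID=26, Salary=white): all 4 rows agree on Dept — 0 pairs.
(EmpID=23, Salary=white): violating pairs (2,10), (5,10) — 2 pairs.
(EmpID=26, Salary=blue): all 7 rows agree on Dept — 0 pairs.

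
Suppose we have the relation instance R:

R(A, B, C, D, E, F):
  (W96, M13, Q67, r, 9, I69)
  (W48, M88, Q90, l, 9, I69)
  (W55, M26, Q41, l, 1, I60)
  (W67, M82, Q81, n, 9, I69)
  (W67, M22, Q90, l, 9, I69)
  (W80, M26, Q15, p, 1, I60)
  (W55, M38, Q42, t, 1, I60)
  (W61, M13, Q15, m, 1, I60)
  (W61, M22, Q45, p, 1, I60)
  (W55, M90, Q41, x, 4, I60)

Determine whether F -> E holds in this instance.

No

F=I69: 4 rows → E = 9, 9, 9, 9 ✓
F=I60: 6 rows → E takes values {1, 4} — violation
Two rows agree on F but differ on E, so F -> E does not hold.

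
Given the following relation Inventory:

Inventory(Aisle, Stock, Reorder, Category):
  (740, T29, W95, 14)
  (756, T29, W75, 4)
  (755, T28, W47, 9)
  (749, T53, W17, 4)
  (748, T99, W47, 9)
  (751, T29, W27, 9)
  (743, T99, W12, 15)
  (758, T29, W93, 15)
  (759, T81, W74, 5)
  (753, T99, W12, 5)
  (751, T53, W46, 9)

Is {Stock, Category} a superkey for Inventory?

Yes

All 11 rows have distinct {Stock, Category} values, so {Stock, Category} → (all attributes) holds and {Stock, Category} is a superkey.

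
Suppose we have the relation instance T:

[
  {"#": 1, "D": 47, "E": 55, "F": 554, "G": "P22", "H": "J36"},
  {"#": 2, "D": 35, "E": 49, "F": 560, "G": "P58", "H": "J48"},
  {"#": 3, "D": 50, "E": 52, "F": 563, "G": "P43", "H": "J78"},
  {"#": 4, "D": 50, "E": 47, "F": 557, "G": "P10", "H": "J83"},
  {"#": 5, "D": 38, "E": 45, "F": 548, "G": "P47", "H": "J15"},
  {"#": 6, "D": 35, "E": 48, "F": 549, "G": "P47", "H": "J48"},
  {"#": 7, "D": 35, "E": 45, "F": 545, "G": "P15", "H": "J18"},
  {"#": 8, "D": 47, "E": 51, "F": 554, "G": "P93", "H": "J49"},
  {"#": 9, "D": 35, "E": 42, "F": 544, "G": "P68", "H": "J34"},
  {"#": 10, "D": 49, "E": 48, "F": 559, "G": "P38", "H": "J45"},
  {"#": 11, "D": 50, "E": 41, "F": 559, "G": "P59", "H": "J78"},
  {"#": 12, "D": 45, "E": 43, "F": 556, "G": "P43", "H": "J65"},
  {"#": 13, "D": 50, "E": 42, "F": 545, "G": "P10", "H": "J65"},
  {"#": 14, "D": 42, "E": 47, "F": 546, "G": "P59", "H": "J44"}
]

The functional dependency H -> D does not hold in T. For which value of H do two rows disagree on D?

H=J36: row 1 → D = 47 ✓
H=J48: rows 2, 6 → D = 35, 35 ✓
H=J78: rows 3, 11 → D = 50, 50 ✓
H=J83: row 4 → D = 50 ✓
H=J15: row 5 → D = 38 ✓
H=J18: row 7 → D = 35 ✓
H=J49: row 8 → D = 47 ✓
H=J34: row 9 → D = 35 ✓
H=J45: row 10 → D = 49 ✓
H=J65: rows 12, 13 → D takes values {45, 50} — violation
H=J44: row 14 → D = 42 ✓
The only H value with inconsistent D is H=J65.

J65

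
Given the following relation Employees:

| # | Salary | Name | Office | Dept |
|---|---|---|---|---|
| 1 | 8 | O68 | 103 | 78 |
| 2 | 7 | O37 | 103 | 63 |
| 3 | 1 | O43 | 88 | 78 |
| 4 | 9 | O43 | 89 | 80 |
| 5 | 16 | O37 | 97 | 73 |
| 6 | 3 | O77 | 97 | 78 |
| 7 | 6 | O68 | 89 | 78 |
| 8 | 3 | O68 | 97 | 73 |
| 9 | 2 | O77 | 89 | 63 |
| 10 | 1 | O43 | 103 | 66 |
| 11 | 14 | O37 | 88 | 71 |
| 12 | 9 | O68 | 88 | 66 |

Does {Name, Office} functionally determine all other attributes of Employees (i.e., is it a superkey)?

All 12 rows have distinct {Name, Office} values, so {Name, Office} → (all attributes) holds and {Name, Office} is a superkey.

Yes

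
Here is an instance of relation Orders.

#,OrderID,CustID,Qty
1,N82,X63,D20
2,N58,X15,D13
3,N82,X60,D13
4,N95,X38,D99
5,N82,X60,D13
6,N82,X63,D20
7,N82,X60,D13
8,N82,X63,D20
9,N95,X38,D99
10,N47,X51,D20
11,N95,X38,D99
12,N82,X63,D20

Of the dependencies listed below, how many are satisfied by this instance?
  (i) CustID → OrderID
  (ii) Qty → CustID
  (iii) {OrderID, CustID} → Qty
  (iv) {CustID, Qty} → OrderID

3

(i) CustID → OrderID: every LHS value maps to a single RHS value — holds.
(ii) Qty → CustID: Qty=D20: rows 1, 6, 8, 10, 12 → CustID takes values {X63, X51} — violation; Qty=D13: rows 2, 3, 5, 7 → CustID takes values {X15, X60} — violation — fails.
(iii) {OrderID, CustID} → Qty: every LHS value maps to a single RHS value — holds.
(iv) {CustID, Qty} → OrderID: every LHS value maps to a single RHS value — holds.
3 of the 4 dependencies hold.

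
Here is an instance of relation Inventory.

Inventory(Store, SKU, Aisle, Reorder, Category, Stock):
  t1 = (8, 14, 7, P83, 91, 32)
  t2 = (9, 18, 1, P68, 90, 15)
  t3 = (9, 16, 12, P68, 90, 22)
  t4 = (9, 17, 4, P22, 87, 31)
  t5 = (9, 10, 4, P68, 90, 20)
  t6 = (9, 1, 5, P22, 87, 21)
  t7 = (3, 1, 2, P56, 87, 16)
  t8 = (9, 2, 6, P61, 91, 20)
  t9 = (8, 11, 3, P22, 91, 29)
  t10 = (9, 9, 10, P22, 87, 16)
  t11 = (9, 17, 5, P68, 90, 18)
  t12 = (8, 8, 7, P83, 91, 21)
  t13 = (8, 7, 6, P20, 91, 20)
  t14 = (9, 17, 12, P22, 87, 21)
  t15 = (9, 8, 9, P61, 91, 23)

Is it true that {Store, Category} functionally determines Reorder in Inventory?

No

(Store=8, Category=91): rows 1, 9, 12, 13 → Reorder takes values {P83, P22, P20} — violation
(Store=9, Category=90): rows 2, 3, 5, 11 → Reorder = P68, P68, P68, P68 ✓
(Store=9, Category=87): rows 4, 6, 10, 14 → Reorder = P22, P22, P22, P22 ✓
(Store=3, Category=87): row 7 → Reorder = P56 ✓
(Store=9, Category=91): rows 8, 15 → Reorder = P61, P61 ✓
Two rows agree on {Store, Category} but differ on Reorder, so {Store, Category} → Reorder does not hold.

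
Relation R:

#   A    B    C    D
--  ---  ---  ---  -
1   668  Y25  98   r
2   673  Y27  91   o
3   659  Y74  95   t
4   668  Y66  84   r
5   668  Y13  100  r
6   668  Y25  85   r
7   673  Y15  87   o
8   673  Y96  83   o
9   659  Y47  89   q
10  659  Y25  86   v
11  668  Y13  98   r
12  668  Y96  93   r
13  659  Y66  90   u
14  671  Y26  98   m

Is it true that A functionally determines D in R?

No

A=668: rows 1, 4, 5, 6, 11, 12 → D = r, r, r, r, r, r ✓
A=673: rows 2, 7, 8 → D = o, o, o ✓
A=659: rows 3, 9, 10, 13 → D takes values {t, q, v, u} — violation
A=671: row 14 → D = m ✓
Two rows agree on A but differ on D, so A -> D does not hold.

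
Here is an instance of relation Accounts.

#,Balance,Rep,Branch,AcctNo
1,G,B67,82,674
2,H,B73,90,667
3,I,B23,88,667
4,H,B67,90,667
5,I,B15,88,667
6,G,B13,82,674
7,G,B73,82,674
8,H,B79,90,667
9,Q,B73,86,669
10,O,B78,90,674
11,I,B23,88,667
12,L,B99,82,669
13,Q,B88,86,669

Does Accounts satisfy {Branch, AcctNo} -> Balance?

(Branch=82, AcctNo=674): rows 1, 6, 7 → Balance = G, G, G ✓
(Branch=90, AcctNo=667): rows 2, 4, 8 → Balance = H, H, H ✓
(Branch=88, AcctNo=667): rows 3, 5, 11 → Balance = I, I, I ✓
(Branch=86, AcctNo=669): rows 9, 13 → Balance = Q, Q ✓
(Branch=90, AcctNo=674): row 10 → Balance = O ✓
(Branch=82, AcctNo=669): row 12 → Balance = L ✓
Every {Branch, AcctNo} value is associated with a single Balance value, so {Branch, AcctNo} -> Balance holds.

Yes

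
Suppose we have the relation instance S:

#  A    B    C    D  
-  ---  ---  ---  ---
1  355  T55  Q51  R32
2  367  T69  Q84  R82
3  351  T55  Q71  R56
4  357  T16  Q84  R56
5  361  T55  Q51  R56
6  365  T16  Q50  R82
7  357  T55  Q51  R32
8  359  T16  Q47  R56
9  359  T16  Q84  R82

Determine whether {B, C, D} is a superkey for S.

No

Rows 1 and 7 have the same {B, C, D} value (B=T55, C=Q51, D=R32) but are distinct tuples, so {B, C, D} does not determine every attribute — not a superkey.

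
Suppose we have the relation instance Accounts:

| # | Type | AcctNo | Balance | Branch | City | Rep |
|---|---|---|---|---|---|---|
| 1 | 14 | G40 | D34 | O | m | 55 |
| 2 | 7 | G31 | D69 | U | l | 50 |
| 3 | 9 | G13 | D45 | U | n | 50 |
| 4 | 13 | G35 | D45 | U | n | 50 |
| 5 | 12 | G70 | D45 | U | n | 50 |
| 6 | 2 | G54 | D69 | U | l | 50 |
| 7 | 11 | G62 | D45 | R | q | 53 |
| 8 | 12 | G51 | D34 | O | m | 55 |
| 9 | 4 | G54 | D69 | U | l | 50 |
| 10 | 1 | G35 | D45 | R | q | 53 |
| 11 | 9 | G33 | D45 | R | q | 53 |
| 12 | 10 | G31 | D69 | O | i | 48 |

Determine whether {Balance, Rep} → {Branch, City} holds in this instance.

Yes

(Balance=D34, Rep=55): rows 1, 8 → {Branch,City} = (O, m), (O, m) ✓
(Balance=D69, Rep=50): rows 2, 6, 9 → {Branch,City} = (U, l), (U, l), (U, l) ✓
(Balance=D45, Rep=50): rows 3, 4, 5 → {Branch,City} = (U, n), (U, n), (U, n) ✓
(Balance=D45, Rep=53): rows 7, 10, 11 → {Branch,City} = (R, q), (R, q), (R, q) ✓
(Balance=D69, Rep=48): row 12 → {Branch,City} = (O, i) ✓
Every {Balance, Rep} value is associated with a single {Branch, City} value, so {Balance, Rep} → {Branch, City} holds.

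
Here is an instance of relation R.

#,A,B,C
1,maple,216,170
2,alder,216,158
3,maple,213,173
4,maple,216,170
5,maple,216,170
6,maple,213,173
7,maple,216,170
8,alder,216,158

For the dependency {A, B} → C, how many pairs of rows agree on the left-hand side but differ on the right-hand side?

(A=maple, B=216): all 4 rows agree on C — 0 pairs.
(A=alder, B=216): all 2 rows agree on C — 0 pairs.
(A=maple, B=213): all 2 rows agree on C — 0 pairs.

0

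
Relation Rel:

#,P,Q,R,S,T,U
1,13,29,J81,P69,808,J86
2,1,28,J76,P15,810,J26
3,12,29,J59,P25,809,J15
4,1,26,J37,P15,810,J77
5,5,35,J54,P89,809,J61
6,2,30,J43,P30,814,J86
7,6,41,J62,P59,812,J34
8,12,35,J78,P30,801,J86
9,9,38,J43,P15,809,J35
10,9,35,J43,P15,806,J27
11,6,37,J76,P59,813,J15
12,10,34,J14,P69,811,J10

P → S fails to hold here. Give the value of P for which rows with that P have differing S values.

12

P=13: row 1 → S = P69 ✓
P=1: rows 2, 4 → S = P15, P15 ✓
P=12: rows 3, 8 → S takes values {P25, P30} — violation
P=5: row 5 → S = P89 ✓
P=2: row 6 → S = P30 ✓
P=6: rows 7, 11 → S = P59, P59 ✓
P=9: rows 9, 10 → S = P15, P15 ✓
P=10: row 12 → S = P69 ✓
The only P value with inconsistent S is P=12.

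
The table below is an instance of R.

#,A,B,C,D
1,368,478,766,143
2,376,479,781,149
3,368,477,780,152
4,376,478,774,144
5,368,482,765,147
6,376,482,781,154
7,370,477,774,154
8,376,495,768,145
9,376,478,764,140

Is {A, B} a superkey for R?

Rows 4 and 9 have the same {A, B} value (A=376, B=478) but are distinct tuples, so {A, B} does not determine every attribute — not a superkey.

No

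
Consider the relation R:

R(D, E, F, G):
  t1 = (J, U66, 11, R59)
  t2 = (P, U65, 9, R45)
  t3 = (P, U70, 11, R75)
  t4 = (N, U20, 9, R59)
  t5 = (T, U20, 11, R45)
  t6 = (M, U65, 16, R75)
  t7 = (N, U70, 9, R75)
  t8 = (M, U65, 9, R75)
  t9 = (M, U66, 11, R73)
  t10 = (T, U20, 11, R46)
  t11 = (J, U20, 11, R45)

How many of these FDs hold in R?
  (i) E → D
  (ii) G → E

(i) E → D: E=U66: rows 1, 9 → D takes values {J, M} — violation; E=U65: rows 2, 6, 8 → D takes values {P, M} — violation; E=U70: rows 3, 7 → D takes values {P, N} — violation; E=U20: rows 4, 5, 10, 11 → D takes values {N, T, J} — violation — fails.
(ii) G → E: G=R59: rows 1, 4 → E takes values {U66, U20} — violation; G=R45: rows 2, 5, 11 → E takes values {U65, U20} — violation; G=R75: rows 3, 6, 7, 8 → E takes values {U70, U65} — violation — fails.
None of the 2 dependencies hold.

0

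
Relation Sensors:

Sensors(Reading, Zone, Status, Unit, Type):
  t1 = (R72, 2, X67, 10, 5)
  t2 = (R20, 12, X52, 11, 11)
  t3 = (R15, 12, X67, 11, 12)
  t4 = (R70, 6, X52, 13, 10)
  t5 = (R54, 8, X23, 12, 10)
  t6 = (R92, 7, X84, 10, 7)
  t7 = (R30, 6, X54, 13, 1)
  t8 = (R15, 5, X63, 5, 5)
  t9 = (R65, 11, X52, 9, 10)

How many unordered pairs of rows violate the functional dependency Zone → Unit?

Zone=12: all 2 rows agree on Unit — 0 pairs.
Zone=6: all 2 rows agree on Unit — 0 pairs.

0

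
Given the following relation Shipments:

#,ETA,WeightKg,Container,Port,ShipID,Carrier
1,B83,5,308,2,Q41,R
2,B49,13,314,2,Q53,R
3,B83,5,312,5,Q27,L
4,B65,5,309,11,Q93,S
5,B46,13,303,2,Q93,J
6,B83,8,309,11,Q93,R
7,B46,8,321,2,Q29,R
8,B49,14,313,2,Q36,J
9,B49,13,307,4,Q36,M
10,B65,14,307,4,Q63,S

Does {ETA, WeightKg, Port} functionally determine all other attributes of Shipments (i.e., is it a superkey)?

Yes

All 10 rows have distinct {ETA, WeightKg, Port} values, so {ETA, WeightKg, Port} → (all attributes) holds and {ETA, WeightKg, Port} is a superkey.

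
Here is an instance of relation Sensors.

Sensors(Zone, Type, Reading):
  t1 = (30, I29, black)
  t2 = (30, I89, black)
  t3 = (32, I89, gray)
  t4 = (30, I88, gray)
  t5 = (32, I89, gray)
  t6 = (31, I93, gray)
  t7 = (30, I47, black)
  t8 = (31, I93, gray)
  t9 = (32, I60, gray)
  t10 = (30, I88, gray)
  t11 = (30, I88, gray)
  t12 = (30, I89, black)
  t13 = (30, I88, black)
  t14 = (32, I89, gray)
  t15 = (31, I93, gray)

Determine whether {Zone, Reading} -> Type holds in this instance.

(Zone=30, Reading=black): rows 1, 2, 7, 12, 13 → Type takes values {I29, I89, I47, I88} — violation
(Zone=32, Reading=gray): rows 3, 5, 9, 14 → Type takes values {I89, I60} — violation
(Zone=30, Reading=gray): rows 4, 10, 11 → Type = I88, I88, I88 ✓
(Zone=31, Reading=gray): rows 6, 8, 15 → Type = I93, I93, I93 ✓
Two rows agree on {Zone, Reading} but differ on Type, so {Zone, Reading} -> Type does not hold.

No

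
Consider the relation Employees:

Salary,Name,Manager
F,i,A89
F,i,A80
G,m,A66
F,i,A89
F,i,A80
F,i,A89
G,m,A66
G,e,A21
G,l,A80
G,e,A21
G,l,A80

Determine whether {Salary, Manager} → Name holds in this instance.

(Salary=F, Manager=A89): 3 rows → Name = i, i, i ✓
(Salary=F, Manager=A80): 2 rows → Name = i, i ✓
(Salary=G, Manager=A66): 2 rows → Name = m, m ✓
(Salary=G, Manager=A21): 2 rows → Name = e, e ✓
(Salary=G, Manager=A80): 2 rows → Name = l, l ✓
Every {Salary, Manager} value is associated with a single Name value, so {Salary, Manager} → Name holds.

Yes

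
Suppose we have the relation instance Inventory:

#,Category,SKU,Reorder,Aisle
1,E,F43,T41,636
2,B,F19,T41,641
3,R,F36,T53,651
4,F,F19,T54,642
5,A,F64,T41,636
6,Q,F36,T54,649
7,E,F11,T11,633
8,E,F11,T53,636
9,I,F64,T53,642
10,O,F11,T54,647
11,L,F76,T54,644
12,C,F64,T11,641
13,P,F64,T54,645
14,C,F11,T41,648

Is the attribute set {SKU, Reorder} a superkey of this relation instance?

Yes

All 14 rows have distinct {SKU, Reorder} values, so {SKU, Reorder} → (all attributes) holds and {SKU, Reorder} is a superkey.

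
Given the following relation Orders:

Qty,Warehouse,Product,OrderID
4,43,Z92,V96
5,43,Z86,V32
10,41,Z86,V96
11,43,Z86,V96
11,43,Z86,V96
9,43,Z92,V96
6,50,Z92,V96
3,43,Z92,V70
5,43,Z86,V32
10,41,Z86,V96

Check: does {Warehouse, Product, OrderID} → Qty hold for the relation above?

(Warehouse=43, Product=Z92, OrderID=V96): 2 rows → Qty takes values {4, 9} — violation
(Warehouse=43, Product=Z86, OrderID=V32): 2 rows → Qty = 5, 5 ✓
(Warehouse=41, Product=Z86, OrderID=V96): 2 rows → Qty = 10, 10 ✓
(Warehouse=43, Product=Z86, OrderID=V96): 2 rows → Qty = 11, 11 ✓
(Warehouse=50, Product=Z92, OrderID=V96): 1 row → Qty = 6 ✓
(Warehouse=43, Product=Z92, OrderID=V70): 1 row → Qty = 3 ✓
Two rows agree on {Warehouse, Product, OrderID} but differ on Qty, so {Warehouse, Product, OrderID} → Qty does not hold.

No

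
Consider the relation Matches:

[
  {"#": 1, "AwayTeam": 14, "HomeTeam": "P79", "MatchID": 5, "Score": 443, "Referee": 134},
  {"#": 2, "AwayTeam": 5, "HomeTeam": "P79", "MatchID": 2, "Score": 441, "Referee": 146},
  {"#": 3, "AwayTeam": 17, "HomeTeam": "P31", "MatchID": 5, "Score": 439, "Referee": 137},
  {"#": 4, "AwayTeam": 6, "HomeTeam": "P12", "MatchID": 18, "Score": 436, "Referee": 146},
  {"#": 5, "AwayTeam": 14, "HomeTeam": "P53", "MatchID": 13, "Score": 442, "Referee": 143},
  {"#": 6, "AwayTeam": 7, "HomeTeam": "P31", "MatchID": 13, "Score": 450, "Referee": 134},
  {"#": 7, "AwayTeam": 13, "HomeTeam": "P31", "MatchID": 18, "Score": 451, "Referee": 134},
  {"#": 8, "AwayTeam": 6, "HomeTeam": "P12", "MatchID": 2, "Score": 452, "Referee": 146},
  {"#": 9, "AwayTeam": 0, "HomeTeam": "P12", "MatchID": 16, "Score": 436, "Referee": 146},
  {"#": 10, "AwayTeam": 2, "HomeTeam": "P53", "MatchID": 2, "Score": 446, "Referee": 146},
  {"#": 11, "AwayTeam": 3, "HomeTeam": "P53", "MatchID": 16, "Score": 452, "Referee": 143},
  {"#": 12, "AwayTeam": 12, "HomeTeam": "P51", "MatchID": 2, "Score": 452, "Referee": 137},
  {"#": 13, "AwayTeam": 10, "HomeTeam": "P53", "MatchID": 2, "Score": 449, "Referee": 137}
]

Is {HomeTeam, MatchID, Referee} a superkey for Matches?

All 13 rows have distinct {HomeTeam, MatchID, Referee} values, so {HomeTeam, MatchID, Referee} → (all attributes) holds and {HomeTeam, MatchID, Referee} is a superkey.

Yes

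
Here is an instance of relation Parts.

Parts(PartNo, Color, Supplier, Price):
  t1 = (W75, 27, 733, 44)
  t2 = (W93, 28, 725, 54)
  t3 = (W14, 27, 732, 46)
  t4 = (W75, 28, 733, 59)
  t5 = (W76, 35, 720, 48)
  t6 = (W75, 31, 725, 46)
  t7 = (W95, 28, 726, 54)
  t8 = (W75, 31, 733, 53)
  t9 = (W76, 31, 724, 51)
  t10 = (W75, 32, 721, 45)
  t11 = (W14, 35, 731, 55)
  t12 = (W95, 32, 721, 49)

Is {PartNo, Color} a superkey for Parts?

Rows 6 and 8 have the same {PartNo, Color} value (PartNo=W75, Color=31) but are distinct tuples, so {PartNo, Color} does not determine every attribute — not a superkey.

No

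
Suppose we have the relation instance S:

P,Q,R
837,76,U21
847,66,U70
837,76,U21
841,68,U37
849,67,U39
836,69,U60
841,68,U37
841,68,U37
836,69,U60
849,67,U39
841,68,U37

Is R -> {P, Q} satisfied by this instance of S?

R=U21: 2 rows → {P,Q} = (837, 76), (837, 76) ✓
R=U70: 1 row → {P,Q} = (847, 66) ✓
R=U37: 4 rows → {P,Q} = (841, 68), (841, 68), (841, 68), (841, 68) ✓
R=U39: 2 rows → {P,Q} = (849, 67), (849, 67) ✓
R=U60: 2 rows → {P,Q} = (836, 69), (836, 69) ✓
Every R value is associated with a single {P, Q} value, so R -> {P, Q} holds.

Yes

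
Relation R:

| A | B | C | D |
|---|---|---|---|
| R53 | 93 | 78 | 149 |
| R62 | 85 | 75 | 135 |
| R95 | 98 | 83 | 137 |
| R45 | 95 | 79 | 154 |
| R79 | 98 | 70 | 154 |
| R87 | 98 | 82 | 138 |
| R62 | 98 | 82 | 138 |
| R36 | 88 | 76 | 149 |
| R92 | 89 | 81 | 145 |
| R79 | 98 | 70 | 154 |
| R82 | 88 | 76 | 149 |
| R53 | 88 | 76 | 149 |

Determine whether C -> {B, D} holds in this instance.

Yes

C=78: 1 row → {B,D} = (93, 149) ✓
C=75: 1 row → {B,D} = (85, 135) ✓
C=83: 1 row → {B,D} = (98, 137) ✓
C=79: 1 row → {B,D} = (95, 154) ✓
C=70: 2 rows → {B,D} = (98, 154), (98, 154) ✓
C=82: 2 rows → {B,D} = (98, 138), (98, 138) ✓
C=76: 3 rows → {B,D} = (88, 149), (88, 149), (88, 149) ✓
C=81: 1 row → {B,D} = (89, 145) ✓
Every C value is associated with a single {B, D} value, so C -> {B, D} holds.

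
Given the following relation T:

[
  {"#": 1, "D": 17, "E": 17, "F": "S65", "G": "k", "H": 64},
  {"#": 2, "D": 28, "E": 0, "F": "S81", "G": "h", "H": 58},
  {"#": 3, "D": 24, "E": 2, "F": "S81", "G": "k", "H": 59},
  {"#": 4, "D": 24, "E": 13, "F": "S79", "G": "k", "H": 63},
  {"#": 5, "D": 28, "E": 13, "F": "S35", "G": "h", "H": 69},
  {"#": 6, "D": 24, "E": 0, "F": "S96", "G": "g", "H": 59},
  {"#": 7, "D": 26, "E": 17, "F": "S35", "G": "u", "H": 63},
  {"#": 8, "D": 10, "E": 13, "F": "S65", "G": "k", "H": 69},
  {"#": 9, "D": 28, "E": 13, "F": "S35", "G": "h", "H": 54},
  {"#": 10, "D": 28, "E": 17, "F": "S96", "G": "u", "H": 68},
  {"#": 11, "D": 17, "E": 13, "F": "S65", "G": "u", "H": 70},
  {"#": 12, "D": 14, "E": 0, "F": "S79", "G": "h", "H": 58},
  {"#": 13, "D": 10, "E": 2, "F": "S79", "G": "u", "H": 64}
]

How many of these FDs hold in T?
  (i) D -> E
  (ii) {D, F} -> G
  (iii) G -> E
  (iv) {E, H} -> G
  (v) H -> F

(i) D -> E: D=17: rows 1, 11 → E takes values {17, 13} — violation; D=28: rows 2, 5, 9, 10 → E takes values {0, 13, 17} — violation; D=24: rows 3, 4, 6 → E takes values {2, 13, 0} — violation; D=10: rows 8, 13 → E takes values {13, 2} — violation — fails.
(ii) {D, F} -> G: (D=17, F=S65): rows 1, 11 → G takes values {k, u} — violation — fails.
(iii) G -> E: G=k: rows 1, 3, 4, 8 → E takes values {17, 2, 13} — violation; G=h: rows 2, 5, 9, 12 → E takes values {0, 13} — violation; G=u: rows 7, 10, 11, 13 → E takes values {17, 13, 2} — violation — fails.
(iv) {E, H} -> G: (E=13, H=69): rows 5, 8 → G takes values {h, k} — violation — fails.
(v) H -> F: H=64: rows 1, 13 → F takes values {S65, S79} — violation; H=58: rows 2, 12 → F takes values {S81, S79} — violation; H=59: rows 3, 6 → F takes values {S81, S96} — violation; H=63: rows 4, 7 → F takes values {S79, S35} — violation; H=69: rows 5, 8 → F takes values {S35, S65} — violation — fails.
None of the 5 dependencies hold.

0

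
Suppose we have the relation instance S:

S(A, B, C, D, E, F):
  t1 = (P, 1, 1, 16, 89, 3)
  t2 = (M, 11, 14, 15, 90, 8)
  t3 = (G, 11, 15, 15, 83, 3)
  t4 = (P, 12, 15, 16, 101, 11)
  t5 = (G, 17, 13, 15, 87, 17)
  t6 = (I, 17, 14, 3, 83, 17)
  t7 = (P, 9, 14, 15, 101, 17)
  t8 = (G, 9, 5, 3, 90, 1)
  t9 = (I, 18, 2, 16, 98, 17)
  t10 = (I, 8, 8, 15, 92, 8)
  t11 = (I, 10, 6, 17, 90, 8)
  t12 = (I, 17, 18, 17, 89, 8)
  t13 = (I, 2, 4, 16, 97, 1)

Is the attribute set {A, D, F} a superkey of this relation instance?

No

Rows 11 and 12 have the same {A, D, F} value (A=I, D=17, F=8) but are distinct tuples, so {A, D, F} does not determine every attribute — not a superkey.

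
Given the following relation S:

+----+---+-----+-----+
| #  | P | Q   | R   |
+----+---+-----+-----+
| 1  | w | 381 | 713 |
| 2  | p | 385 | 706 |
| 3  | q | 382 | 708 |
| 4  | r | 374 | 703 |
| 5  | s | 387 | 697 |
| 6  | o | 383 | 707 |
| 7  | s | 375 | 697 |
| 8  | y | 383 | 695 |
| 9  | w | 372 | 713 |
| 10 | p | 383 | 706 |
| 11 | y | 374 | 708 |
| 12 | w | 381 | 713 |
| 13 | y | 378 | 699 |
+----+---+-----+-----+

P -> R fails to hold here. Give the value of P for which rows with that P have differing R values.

y

P=w: rows 1, 9, 12 → R = 713, 713, 713 ✓
P=p: rows 2, 10 → R = 706, 706 ✓
P=q: row 3 → R = 708 ✓
P=r: row 4 → R = 703 ✓
P=s: rows 5, 7 → R = 697, 697 ✓
P=o: row 6 → R = 707 ✓
P=y: rows 8, 11, 13 → R takes values {695, 708, 699} — violation
The only P value with inconsistent R is P=y.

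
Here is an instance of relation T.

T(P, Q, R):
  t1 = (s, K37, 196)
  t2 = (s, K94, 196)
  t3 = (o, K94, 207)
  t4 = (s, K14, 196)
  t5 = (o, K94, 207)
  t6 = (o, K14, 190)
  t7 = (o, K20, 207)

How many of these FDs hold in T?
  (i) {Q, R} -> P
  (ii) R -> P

(i) {Q, R} -> P: every LHS value maps to a single RHS value — holds.
(ii) R -> P: every LHS value maps to a single RHS value — holds.
2 of the 2 dependencies hold.

2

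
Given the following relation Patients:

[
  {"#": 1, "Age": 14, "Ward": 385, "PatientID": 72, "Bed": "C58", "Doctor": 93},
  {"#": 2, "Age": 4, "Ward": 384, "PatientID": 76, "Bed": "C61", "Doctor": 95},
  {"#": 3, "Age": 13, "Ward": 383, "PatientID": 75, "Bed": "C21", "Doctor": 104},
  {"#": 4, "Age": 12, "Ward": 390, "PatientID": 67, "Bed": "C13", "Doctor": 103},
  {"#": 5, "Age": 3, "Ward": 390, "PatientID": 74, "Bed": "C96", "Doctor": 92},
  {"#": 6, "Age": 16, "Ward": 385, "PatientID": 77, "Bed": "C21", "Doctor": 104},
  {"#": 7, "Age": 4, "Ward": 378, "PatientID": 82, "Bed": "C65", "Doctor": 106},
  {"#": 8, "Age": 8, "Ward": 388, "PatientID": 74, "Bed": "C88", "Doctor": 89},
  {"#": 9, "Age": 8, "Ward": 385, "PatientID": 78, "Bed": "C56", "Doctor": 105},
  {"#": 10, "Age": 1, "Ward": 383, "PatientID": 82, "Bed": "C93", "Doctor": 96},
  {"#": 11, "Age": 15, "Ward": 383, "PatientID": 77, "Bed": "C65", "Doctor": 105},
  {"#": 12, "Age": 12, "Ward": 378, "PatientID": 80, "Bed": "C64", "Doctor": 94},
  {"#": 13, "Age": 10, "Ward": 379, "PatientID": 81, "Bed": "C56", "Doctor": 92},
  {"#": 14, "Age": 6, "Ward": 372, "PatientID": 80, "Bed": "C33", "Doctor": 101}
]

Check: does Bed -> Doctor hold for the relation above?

No

Bed=C58: row 1 → Doctor = 93 ✓
Bed=C61: row 2 → Doctor = 95 ✓
Bed=C21: rows 3, 6 → Doctor = 104, 104 ✓
Bed=C13: row 4 → Doctor = 103 ✓
Bed=C96: row 5 → Doctor = 92 ✓
Bed=C65: rows 7, 11 → Doctor takes values {106, 105} — violation
Bed=C88: row 8 → Doctor = 89 ✓
Bed=C56: rows 9, 13 → Doctor takes values {105, 92} — violation
Bed=C93: row 10 → Doctor = 96 ✓
Bed=C64: row 12 → Doctor = 94 ✓
Bed=C33: row 14 → Doctor = 101 ✓
Two rows agree on Bed but differ on Doctor, so Bed -> Doctor does not hold.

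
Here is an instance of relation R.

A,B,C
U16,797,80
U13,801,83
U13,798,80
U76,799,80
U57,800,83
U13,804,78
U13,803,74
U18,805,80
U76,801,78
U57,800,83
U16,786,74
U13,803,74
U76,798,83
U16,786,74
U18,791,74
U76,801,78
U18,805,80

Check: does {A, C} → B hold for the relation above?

Yes

(A=U16, C=80): 1 row → B = 797 ✓
(A=U13, C=83): 1 row → B = 801 ✓
(A=U13, C=80): 1 row → B = 798 ✓
(A=U76, C=80): 1 row → B = 799 ✓
(A=U57, C=83): 2 rows → B = 800, 800 ✓
(A=U13, C=78): 1 row → B = 804 ✓
(A=U13, C=74): 2 rows → B = 803, 803 ✓
(A=U18, C=80): 2 rows → B = 805, 805 ✓
(A=U76, C=78): 2 rows → B = 801, 801 ✓
(A=U16, C=74): 2 rows → B = 786, 786 ✓
(A=U76, C=83): 1 row → B = 798 ✓
(A=U18, C=74): 1 row → B = 791 ✓
Every {A, C} value is associated with a single B value, so {A, C} → B holds.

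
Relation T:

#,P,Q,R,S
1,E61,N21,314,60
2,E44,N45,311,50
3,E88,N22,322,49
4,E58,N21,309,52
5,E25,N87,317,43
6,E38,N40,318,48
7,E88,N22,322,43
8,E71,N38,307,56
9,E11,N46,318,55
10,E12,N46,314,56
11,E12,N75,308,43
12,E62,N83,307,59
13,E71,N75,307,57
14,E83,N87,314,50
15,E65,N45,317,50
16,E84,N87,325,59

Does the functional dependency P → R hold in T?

P=E61: row 1 → R = 314 ✓
P=E44: row 2 → R = 311 ✓
P=E88: rows 3, 7 → R = 322, 322 ✓
P=E58: row 4 → R = 309 ✓
P=E25: row 5 → R = 317 ✓
P=E38: row 6 → R = 318 ✓
P=E71: rows 8, 13 → R = 307, 307 ✓
P=E11: row 9 → R = 318 ✓
P=E12: rows 10, 11 → R takes values {314, 308} — violation
P=E62: row 12 → R = 307 ✓
P=E83: row 14 → R = 314 ✓
P=E65: row 15 → R = 317 ✓
P=E84: row 16 → R = 325 ✓
Two rows agree on P but differ on R, so P → R does not hold.

No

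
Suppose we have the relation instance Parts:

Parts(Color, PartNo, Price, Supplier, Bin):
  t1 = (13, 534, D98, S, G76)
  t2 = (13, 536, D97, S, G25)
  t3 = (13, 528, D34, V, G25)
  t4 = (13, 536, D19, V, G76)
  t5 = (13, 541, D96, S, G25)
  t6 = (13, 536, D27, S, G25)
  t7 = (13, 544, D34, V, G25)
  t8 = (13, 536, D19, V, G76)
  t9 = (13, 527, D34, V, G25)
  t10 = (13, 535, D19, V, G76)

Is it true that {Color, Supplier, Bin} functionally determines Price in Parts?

(Color=13, Supplier=S, Bin=G76): row 1 → Price = D98 ✓
(Color=13, Supplier=S, Bin=G25): rows 2, 5, 6 → Price takes values {D97, D96, D27} — violation
(Color=13, Supplier=V, Bin=G25): rows 3, 7, 9 → Price = D34, D34, D34 ✓
(Color=13, Supplier=V, Bin=G76): rows 4, 8, 10 → Price = D19, D19, D19 ✓
Two rows agree on {Color, Supplier, Bin} but differ on Price, so {Color, Supplier, Bin} -> Price does not hold.

No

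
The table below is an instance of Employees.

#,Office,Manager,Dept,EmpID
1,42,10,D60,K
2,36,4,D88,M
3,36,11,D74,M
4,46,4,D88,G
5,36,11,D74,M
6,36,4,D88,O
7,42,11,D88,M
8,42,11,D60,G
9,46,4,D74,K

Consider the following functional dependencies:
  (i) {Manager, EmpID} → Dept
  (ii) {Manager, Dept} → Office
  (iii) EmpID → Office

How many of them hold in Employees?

0

(i) {Manager, EmpID} → Dept: (Manager=11, EmpID=M): rows 3, 5, 7 → Dept takes values {D74, D88} — violation — fails.
(ii) {Manager, Dept} → Office: (Manager=4, Dept=D88): rows 2, 4, 6 → Office takes values {36, 46} — violation — fails.
(iii) EmpID → Office: EmpID=K: rows 1, 9 → Office takes values {42, 46} — violation; EmpID=M: rows 2, 3, 5, 7 → Office takes values {36, 42} — violation; EmpID=G: rows 4, 8 → Office takes values {46, 42} — violation — fails.
None of the 3 dependencies hold.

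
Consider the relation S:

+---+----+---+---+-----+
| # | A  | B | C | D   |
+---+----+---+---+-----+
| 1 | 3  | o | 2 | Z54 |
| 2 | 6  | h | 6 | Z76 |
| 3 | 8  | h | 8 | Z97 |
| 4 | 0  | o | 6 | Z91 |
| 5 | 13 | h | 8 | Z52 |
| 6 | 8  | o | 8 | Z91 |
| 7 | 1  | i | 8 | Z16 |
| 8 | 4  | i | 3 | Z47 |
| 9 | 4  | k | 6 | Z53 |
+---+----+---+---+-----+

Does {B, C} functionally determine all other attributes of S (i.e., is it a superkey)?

No

Rows 3 and 5 have the same {B, C} value (B=h, C=8) but are distinct tuples, so {B, C} does not determine every attribute — not a superkey.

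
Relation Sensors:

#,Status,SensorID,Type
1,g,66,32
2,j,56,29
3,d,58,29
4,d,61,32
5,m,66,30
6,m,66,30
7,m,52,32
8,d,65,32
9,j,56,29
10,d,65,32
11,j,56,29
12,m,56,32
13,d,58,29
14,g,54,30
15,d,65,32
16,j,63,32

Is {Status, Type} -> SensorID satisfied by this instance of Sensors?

No

(Status=g, Type=32): row 1 → SensorID = 66 ✓
(Status=j, Type=29): rows 2, 9, 11 → SensorID = 56, 56, 56 ✓
(Status=d, Type=29): rows 3, 13 → SensorID = 58, 58 ✓
(Status=d, Type=32): rows 4, 8, 10, 15 → SensorID takes values {61, 65} — violation
(Status=m, Type=30): rows 5, 6 → SensorID = 66, 66 ✓
(Status=m, Type=32): rows 7, 12 → SensorID takes values {52, 56} — violation
(Status=g, Type=30): row 14 → SensorID = 54 ✓
(Status=j, Type=32): row 16 → SensorID = 63 ✓
Two rows agree on {Status, Type} but differ on SensorID, so {Status, Type} -> SensorID does not hold.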